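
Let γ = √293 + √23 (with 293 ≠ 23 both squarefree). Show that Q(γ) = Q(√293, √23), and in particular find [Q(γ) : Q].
[Q(γ) : Q] = 4 (equivalently, Q(γ) = Q(√293, √23))

Obviously Q(γ) ⊆ Q(√293, √23), and [Q(√293, √23):Q] = 4 (since 293, 23 are distinct squarefree integers > 1 with 6739 not a perfect square). To show equality we compute the minimal polynomial of γ. From γ = √293 + √23: γ^2 = 293 + 2√(6739) + 23 = 316 + 2√(6739), so γ^2 - 316 = 2√(6739); squaring, (γ^2 - 316)^2 = 4·6739, i.e. γ^4 - 632γ^2 + 99856 - 26956 = 0, i.e. γ^4 - 632γ^2 + 72900 = 0. So γ is a root of x^4 - 632x^2 + 72900. This polynomial is irreducible over Q: it has no rational root (each ±√293 ± √23 is irrational), and any factorization into two quadratics over Q would force √(6739) ∈ Q (pairing opposite roots) or √293, √23 ∈ Q (other pairings), all impossible. Hence [Q(γ):Q] = 4 = [Q(√293, √23):Q], so Q(γ) = Q(√293, √23).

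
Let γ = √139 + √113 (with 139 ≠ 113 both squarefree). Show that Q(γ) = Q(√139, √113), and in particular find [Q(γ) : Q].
[Q(γ) : Q] = 4 (equivalently, Q(γ) = Q(√139, √113))

Obviously Q(γ) ⊆ Q(√139, √113), and [Q(√139, √113):Q] = 4 (since 139, 113 are distinct squarefree integers > 1 with 15707 not a perfect square). To show equality we compute the minimal polynomial of γ. From γ = √139 + √113: γ^2 = 139 + 2√(15707) + 113 = 252 + 2√(15707), so γ^2 - 252 = 2√(15707); squaring, (γ^2 - 252)^2 = 4·15707, i.e. γ^4 - 504γ^2 + 63504 - 62828 = 0, i.e. γ^4 - 504γ^2 + 676 = 0. So γ is a root of x^4 - 504x^2 + 676. This polynomial is irreducible over Q: it has no rational root (each ±√139 ± √113 is irrational), and any factorization into two quadratics over Q would force √(15707) ∈ Q (pairing opposite roots) or √139, √113 ∈ Q (other pairings), all impossible. Hence [Q(γ):Q] = 4 = [Q(√139, √113):Q], so Q(γ) = Q(√139, √113).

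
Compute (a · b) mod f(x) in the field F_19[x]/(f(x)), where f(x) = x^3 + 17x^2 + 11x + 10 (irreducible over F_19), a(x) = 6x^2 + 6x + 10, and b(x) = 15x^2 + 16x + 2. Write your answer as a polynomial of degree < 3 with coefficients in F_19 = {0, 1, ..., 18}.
a · b ≡ 15x + 8 (mod f(x))

Multiply in F_19[x]: a(x)·b(x) = (6x^2 + 6x + 10)·(15x^2 + 16x + 2) = 14x^4 + 15x^3 + 11x^2 + x + 1. This has degree ≥ 3, so divide by f(x) over F_19: 14x^4 + 15x^3 + 11x^2 + x + 1 = (14x + 5)·(x^3 + 17x^2 + 11x + 10) + (15x + 8). Hence a·b ≡ 15x + 8 (mod f). (F_19[x]/(f) is a field with 19^3 = 6859 elements since f is irreducible of degree 3.)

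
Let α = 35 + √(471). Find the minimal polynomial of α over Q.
m_α(x) = x^2 - 70x + 754

From α - 35 = √(471), squaring gives (α - 35)^2 = 471, i.e. α^2 - 70α + 1225 = 471, so α^2 - 70α + 754 = 0. The discriminant of x^2 - 70x + 754 is (-70)^2 - 4·(754) = 4900 - 3016 = 1884, and 4·(471) is not a perfect square in Q since 471 is squarefree and ≠ 1. Hence x^2 - 70x + 754 is irreducible over Q and is the minimal polynomial of α.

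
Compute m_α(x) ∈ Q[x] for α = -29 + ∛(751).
m_α(x) = x^3 + 87x^2 + 2523x + 23638

Set β = α + 29 = ∛(751), so β^3 = 751. Then (α + 29)^3 - 751 = 0, i.e. α is a root of g(x) = (x + 29)^3 - 751 = x^3 + 87x^2 + 2523x + 23638. Since g(x) = h(x + 29) where h(x) = x^3 - 751, and h is irreducible over Q (because 751 is not a perfect cube, so h has no rational root, and a monic cubic with no rational root is irreducible), g is also irreducible (irreducibility is preserved under the substitution x → x + 29). Hence m_α(x) = x^3 + 87x^2 + 2523x + 23638.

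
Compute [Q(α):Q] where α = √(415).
[Q(α):Q] = 2

[Q(α):Q] equals the degree of the minimal polynomial of α. Here α^2 = 415 and x^2 - 415 is irreducible (d = 415 is squarefree, ≠ 1, hence not a square), so deg(m_α) = 2. Thus [Q(α):Q] = 2.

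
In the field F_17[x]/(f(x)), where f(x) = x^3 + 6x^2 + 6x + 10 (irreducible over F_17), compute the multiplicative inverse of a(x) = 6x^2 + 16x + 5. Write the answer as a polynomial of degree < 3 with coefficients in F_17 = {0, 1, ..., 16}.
a(x)^(-1) ≡ 14x^2 + 15x + 1 (mod f(x))

Since f is irreducible over F_17, F_17[x]/(f) is a field and a(x) ≠ 0 has an inverse. Apply the extended Euclidean algorithm to f(x) and a(x) in F_17[x]: f(x) = (3x + 10)·a(x) + (x + 11);  a(x) = (6x + 1)·(x + 11) + (11). The last nonzero remainder is the constant 11 = gcd(f, a) in F_17. Back-substituting through the division chain expresses 11 = s(x)·a(x) + t(x)·f(x) with s(x) ≡ x^2 + 12x + 11 (mod f), so (x^2 + 12x + 11)·a(x) ≡ 11 (mod f). Multiplying by 11^(-1) ≡ 14 in F_17 gives a(x)^(-1) ≡ 14·(x^2 + 12x + 11) ≡ 14x^2 + 15x + 1 (mod f). Check: (6x^2 + 16x + 5)·(14x^2 + 15x + 1) = 16x^4 + 8x^3 + 10x^2 + 6x + 5 ≡ 1 (mod x^3 + 6x^2 + 6x + 10).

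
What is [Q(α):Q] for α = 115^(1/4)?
[Q(α):Q] = 4

α is a root of x^4 - 115. By Eisenstein's criterion at the prime p = 5 (which divides the constant term 115 but p^2 = 25 does not, since 115 is squarefree), x^4 - 115 is irreducible over Q. Hence [Q(α):Q] = 4.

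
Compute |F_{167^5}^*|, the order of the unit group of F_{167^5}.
|F_{167^5}^*| = 129891985606

F_{167^5} has 167^5 = 129891985607 elements; its multiplicative group consists of all nonzero elements, so |F_{167^5}^*| = 129891985607 - 1 = 129891985606. (It is cyclic since any finite subgroup of the multiplicative group of a field is cyclic.)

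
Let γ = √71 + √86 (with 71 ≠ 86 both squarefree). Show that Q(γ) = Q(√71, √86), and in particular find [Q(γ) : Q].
[Q(γ) : Q] = 4 (equivalently, Q(γ) = Q(√71, √86))

Obviously Q(γ) ⊆ Q(√71, √86), and [Q(√71, √86):Q] = 4 (since 71, 86 are distinct squarefree integers > 1 with 6106 not a perfect square). To show equality we compute the minimal polynomial of γ. From γ = √71 + √86: γ^2 = 71 + 2√(6106) + 86 = 157 + 2√(6106), so γ^2 - 157 = 2√(6106); squaring, (γ^2 - 157)^2 = 4·6106, i.e. γ^4 - 314γ^2 + 24649 - 24424 = 0, i.e. γ^4 - 314γ^2 + 225 = 0. So γ is a root of x^4 - 314x^2 + 225. This polynomial is irreducible over Q: it has no rational root (each ±√71 ± √86 is irrational), and any factorization into two quadratics over Q would force √(6106) ∈ Q (pairing opposite roots) or √71, √86 ∈ Q (other pairings), all impossible. Hence [Q(γ):Q] = 4 = [Q(√71, √86):Q], so Q(γ) = Q(√71, √86).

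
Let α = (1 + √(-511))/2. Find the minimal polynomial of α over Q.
m_α(x) = x^2 - x + 128

From 2α - 1 = √(-511), squaring gives (2α - 1)^2 = -511, i.e. 4α^2 - 4α + 1 = -511, so α^2 - α + (1 + 511)/4 = 0. Since -511 ≡ 1 (mod 4), (1 + 511)/4 = 128 ∈ Z. The polynomial x^2 - x + 128 has discriminant 1 - 4·(128) = -511, which is not a perfect square in Q (d = -511 is squarefree and ≠ 1), so x^2 - x + 128 is irreducible over Q. It is the minimal polynomial of α.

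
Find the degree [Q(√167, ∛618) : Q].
[Q(√167, ∛618) : Q] = 6

Let L = Q(√167, ∛618). Since Q(√167) ⊂ L and [Q(√167):Q] = 2, the tower law gives 2 | [L:Q]. Likewise Q(∛618) ⊂ L with [Q(∛618):Q] = 3 (because 618 is not a perfect cube), so 3 | [L:Q]. As gcd(2,3) = 1, [L:Q] is divisible by 6. Conversely L is generated over Q by √167 and ∛618, so [L:Q] ≤ 2·3 = 6. Therefore [Q(√167, ∛618) : Q] = 6.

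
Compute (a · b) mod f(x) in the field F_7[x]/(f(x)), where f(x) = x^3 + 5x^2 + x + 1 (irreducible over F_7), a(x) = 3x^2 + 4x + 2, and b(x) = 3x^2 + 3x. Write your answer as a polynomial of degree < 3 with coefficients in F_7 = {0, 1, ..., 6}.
a · b ≡ 3x^2 + 3 (mod f(x))

Multiply in F_7[x]: a(x)·b(x) = (3x^2 + 4x + 2)·(3x^2 + 3x) = 2x^4 + 4x^2 + 6x. This has degree ≥ 3, so divide by f(x) over F_7: 2x^4 + 4x^2 + 6x = (2x + 4)·(x^3 + 5x^2 + x + 1) + (3x^2 + 3). Hence a·b ≡ 3x^2 + 3 (mod f). (F_7[x]/(f) is a field with 7^3 = 343 elements since f is irreducible of degree 3.)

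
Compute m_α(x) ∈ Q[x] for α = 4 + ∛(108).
m_α(x) = x^3 - 12x^2 + 48x - 172

Set β = α - 4 = ∛(108), so β^3 = 108. Then (α - 4)^3 - 108 = 0, i.e. α is a root of g(x) = (x - 4)^3 - 108 = x^3 - 12x^2 + 48x - 172. Since g(x) = h(x - 4) where h(x) = x^3 - 108, and h is irreducible over Q (because 108 is not a perfect cube, so h has no rational root, and a monic cubic with no rational root is irreducible), g is also irreducible (irreducibility is preserved under the substitution x → x - 4). Hence m_α(x) = x^3 - 12x^2 + 48x - 172.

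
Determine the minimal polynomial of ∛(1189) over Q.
m_α(x) = x^3 - 1189

α satisfies α^3 = 1189, so x^3 - 1189 annihilates α. By the rational root test, a rational root p/q (in lowest terms) of x^3 - 1189 would satisfy p^3 = 1189 q^3, forcing q = 1 and p^3 = 1189; but 1189 is not a perfect cube, contradiction. A monic cubic over Q with no rational root is irreducible (any nontrivial factorization would include a linear factor). Hence x^3 - 1189 is the minimal polynomial of α, and in particular [Q(α):Q] = 3.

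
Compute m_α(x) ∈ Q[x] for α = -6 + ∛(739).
m_α(x) = x^3 + 18x^2 + 108x - 523

Set β = α + 6 = ∛(739), so β^3 = 739. Then (α + 6)^3 - 739 = 0, i.e. α is a root of g(x) = (x + 6)^3 - 739 = x^3 + 18x^2 + 108x - 523. Since g(x) = h(x + 6) where h(x) = x^3 - 739, and h is irreducible over Q (because 739 is not a perfect cube, so h has no rational root, and a monic cubic with no rational root is irreducible), g is also irreducible (irreducibility is preserved under the substitution x → x + 6). Hence m_α(x) = x^3 + 18x^2 + 108x - 523.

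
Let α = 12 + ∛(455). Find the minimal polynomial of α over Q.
m_α(x) = x^3 - 36x^2 + 432x - 2183

Set β = α - 12 = ∛(455), so β^3 = 455. Then (α - 12)^3 - 455 = 0, i.e. α is a root of g(x) = (x - 12)^3 - 455 = x^3 - 36x^2 + 432x - 2183. Since g(x) = h(x - 12) where h(x) = x^3 - 455, and h is irreducible over Q (because 455 is not a perfect cube, so h has no rational root, and a monic cubic with no rational root is irreducible), g is also irreducible (irreducibility is preserved under the substitution x → x - 12). Hence m_α(x) = x^3 - 36x^2 + 432x - 2183.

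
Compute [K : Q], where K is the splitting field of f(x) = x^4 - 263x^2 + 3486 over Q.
[K : Q] = 4

Solving the quadratic in x^2: x^2 = (263 ± √(263^2 - 4·3486))/2 = (263 ± √55225)/2 = (263 ± 235)/2, giving x^2 = 14 or x^2 = 249. So f(x) = (x^2 - 14)(x^2 - 249) and the roots of f are ±√14, ±√249. Hence the splitting field is K = Q(√14, √249). Since 14 and 249 are distinct squarefree integers > 1, their product 3486 is not a perfect square, so √249 ∉ Q(√14). By the tower law [K:Q] = [Q(√14,√249):Q(√14)] · [Q(√14):Q] = 2 · 2 = 4.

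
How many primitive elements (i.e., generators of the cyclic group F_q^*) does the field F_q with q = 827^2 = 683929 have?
There are φ(683928) = 183744 primitive elements

F_q^* is cyclic of order q - 1 = 683928. A cyclic group of order m has exactly φ(m) generators. Here m = 683928 = 2^3 · 3^2 · 7 · 23 · 59, so the number of primitive elements is φ(683928) = 183744.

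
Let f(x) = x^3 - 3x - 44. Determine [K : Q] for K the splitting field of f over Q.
[K : Q] = 6

By the rational root test, any rational root of the monic integer polynomial f(x) = x^3 - 3x - 44 must be an integer dividing the constant term -44, i.e. one of ±{1, 2, 4, 11, 22, 44}. Evaluating: f(1) = -46, f(-1) = -42, f(2) = -42, f(-2) = -46, f(4) = 8, f(-4) = -96, f(11) = 1254, f(-11) = -1342, f(22) = 10538, f(-22) = -10626, f(44) = 85008, f(-44) = -85096; none is 0, so f has no rational root and is therefore irreducible over Q (a cubic with no linear factor over a field is irreducible). For an irreducible cubic, the Galois group is A_3 or S_3 according as the discriminant disc(f) = -4a^3 - 27b^2 = -4·(-3)^3 - 27·(-44)^2 = -52164 is or is not a square in Q. Here disc(f) = -52164 is not a perfect square in Q, so the Galois group of f over Q is not contained in A_3 and must be all of S_3. The splitting field has degree |S_3| = 6 over Q, so [K : Q] = 6.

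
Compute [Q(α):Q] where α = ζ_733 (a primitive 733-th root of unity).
[Q(α):Q] = 732

The minimal polynomial of ζ_733 over Q is the 733-th cyclotomic polynomial Φ_733(x), which is irreducible over Q and has degree φ(733) = 732. Hence [Q(α):Q] = φ(733) = 732.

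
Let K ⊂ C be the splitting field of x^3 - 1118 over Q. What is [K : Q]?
[K : Q] = 6

The roots of x^3 - 1118 are ∛1118, ω∛1118, ω^2∛1118 where ω = e^(2πi/3) is a primitive cube root of unity, so K = Q(∛1118, ω). Now [Q(∛1118):Q] = 3 (since 1118 is not a perfect cube, x^3 - 1118 is irreducible) and [Q(ω):Q] = 2. Both 2 and 3 divide [K:Q], and [K:Q] ≤ 3·2 = 6, so [K:Q] = 6. (Equivalently: Q(∛1118) ⊂ R but ω ∉ R, so [K : Q(∛1118)] = 2.)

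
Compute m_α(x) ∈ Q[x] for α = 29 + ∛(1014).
m_α(x) = x^3 - 87x^2 + 2523x - 25403

Set β = α - 29 = ∛(1014), so β^3 = 1014. Then (α - 29)^3 - 1014 = 0, i.e. α is a root of g(x) = (x - 29)^3 - 1014 = x^3 - 87x^2 + 2523x - 25403. Since g(x) = h(x - 29) where h(x) = x^3 - 1014, and h is irreducible over Q (because 1014 is not a perfect cube, so h has no rational root, and a monic cubic with no rational root is irreducible), g is also irreducible (irreducibility is preserved under the substitution x → x - 29). Hence m_α(x) = x^3 - 87x^2 + 2523x - 25403.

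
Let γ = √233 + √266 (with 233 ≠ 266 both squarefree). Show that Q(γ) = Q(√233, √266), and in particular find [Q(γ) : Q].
[Q(γ) : Q] = 4 (equivalently, Q(γ) = Q(√233, √266))

Obviously Q(γ) ⊆ Q(√233, √266), and [Q(√233, √266):Q] = 4 (since 233, 266 are distinct squarefree integers > 1 with 61978 not a perfect square). To show equality we compute the minimal polynomial of γ. From γ = √233 + √266: γ^2 = 233 + 2√(61978) + 266 = 499 + 2√(61978), so γ^2 - 499 = 2√(61978); squaring, (γ^2 - 499)^2 = 4·61978, i.e. γ^4 - 998γ^2 + 249001 - 247912 = 0, i.e. γ^4 - 998γ^2 + 1089 = 0. So γ is a root of x^4 - 998x^2 + 1089. This polynomial is irreducible over Q: it has no rational root (each ±√233 ± √266 is irrational), and any factorization into two quadratics over Q would force √(61978) ∈ Q (pairing opposite roots) or √233, √266 ∈ Q (other pairings), all impossible. Hence [Q(γ):Q] = 4 = [Q(√233, √266):Q], so Q(γ) = Q(√233, √266).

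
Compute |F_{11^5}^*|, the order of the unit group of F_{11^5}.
|F_{11^5}^*| = 161050

F_{11^5} has 11^5 = 161051 elements; its multiplicative group consists of all nonzero elements, so |F_{11^5}^*| = 161051 - 1 = 161050. (It is cyclic since any finite subgroup of the multiplicative group of a field is cyclic.)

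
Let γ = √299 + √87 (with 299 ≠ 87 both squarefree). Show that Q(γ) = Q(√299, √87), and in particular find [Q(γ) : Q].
[Q(γ) : Q] = 4 (equivalently, Q(γ) = Q(√299, √87))

Obviously Q(γ) ⊆ Q(√299, √87), and [Q(√299, √87):Q] = 4 (since 299, 87 are distinct squarefree integers > 1 with 26013 not a perfect square). To show equality we compute the minimal polynomial of γ. From γ = √299 + √87: γ^2 = 299 + 2√(26013) + 87 = 386 + 2√(26013), so γ^2 - 386 = 2√(26013); squaring, (γ^2 - 386)^2 = 4·26013, i.e. γ^4 - 772γ^2 + 148996 - 104052 = 0, i.e. γ^4 - 772γ^2 + 44944 = 0. So γ is a root of x^4 - 772x^2 + 44944. This polynomial is irreducible over Q: it has no rational root (each ±√299 ± √87 is irrational), and any factorization into two quadratics over Q would force √(26013) ∈ Q (pairing opposite roots) or √299, √87 ∈ Q (other pairings), all impossible. Hence [Q(γ):Q] = 4 = [Q(√299, √87):Q], so Q(γ) = Q(√299, √87).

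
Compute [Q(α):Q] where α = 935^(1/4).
[Q(α):Q] = 4

α is a root of x^4 - 935. By Eisenstein's criterion at the prime p = 5 (which divides the constant term 935 but p^2 = 25 does not, since 935 is squarefree), x^4 - 935 is irreducible over Q. Hence [Q(α):Q] = 4.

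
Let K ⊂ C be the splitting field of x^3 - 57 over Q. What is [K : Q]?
[K : Q] = 6

The roots of x^3 - 57 are ∛57, ω∛57, ω^2∛57 where ω = e^(2πi/3) is a primitive cube root of unity, so K = Q(∛57, ω). Now [Q(∛57):Q] = 3 (since 57 is not a perfect cube, x^3 - 57 is irreducible) and [Q(ω):Q] = 2. Both 2 and 3 divide [K:Q], and [K:Q] ≤ 3·2 = 6, so [K:Q] = 6. (Equivalently: Q(∛57) ⊂ R but ω ∉ R, so [K : Q(∛57)] = 2.)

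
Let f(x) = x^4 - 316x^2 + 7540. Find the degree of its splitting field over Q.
[K : Q] = 4

Solving the quadratic in x^2: x^2 = (316 ± √(316^2 - 4·7540))/2 = (316 ± √69696)/2 = (316 ± 264)/2, giving x^2 = 26 or x^2 = 290. So f(x) = (x^2 - 26)(x^2 - 290) and the roots of f are ±√26, ±√290. Hence the splitting field is K = Q(√26, √290). Since 26 and 290 are distinct squarefree integers > 1, their product 7540 is not a perfect square, so √290 ∉ Q(√26). By the tower law [K:Q] = [Q(√26,√290):Q(√26)] · [Q(√26):Q] = 2 · 2 = 4.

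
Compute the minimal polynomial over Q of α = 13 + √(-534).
m_α(x) = x^2 - 26x + 703

From α - 13 = √(-534), squaring gives (α - 13)^2 = -534, i.e. α^2 - 26α + 169 = -534, so α^2 - 26α + 703 = 0. The discriminant of x^2 - 26x + 703 is (-26)^2 - 4·(703) = 676 - 2812 = -2136, and 4·(-534) is not a perfect square in Q since -534 is squarefree and ≠ 1. Hence x^2 - 26x + 703 is irreducible over Q and is the minimal polynomial of α.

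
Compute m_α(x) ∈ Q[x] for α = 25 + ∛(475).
m_α(x) = x^3 - 75x^2 + 1875x - 16100

Set β = α - 25 = ∛(475), so β^3 = 475. Then (α - 25)^3 - 475 = 0, i.e. α is a root of g(x) = (x - 25)^3 - 475 = x^3 - 75x^2 + 1875x - 16100. Since g(x) = h(x - 25) where h(x) = x^3 - 475, and h is irreducible over Q (because 475 is not a perfect cube, so h has no rational root, and a monic cubic with no rational root is irreducible), g is also irreducible (irreducibility is preserved under the substitution x → x - 25). Hence m_α(x) = x^3 - 75x^2 + 1875x - 16100.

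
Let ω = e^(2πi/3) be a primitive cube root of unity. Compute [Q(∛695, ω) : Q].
[Q(∛695, ω) : Q] = 6

[Q(∛695):Q] = 3 (min poly x^3 - 695, irreducible since 695 is not a perfect cube). [Q(ω):Q] = 2 (min poly x^2 + x + 1). Since Q(∛695) ⊂ R and ω ∉ R, we have ω ∉ Q(∛695), so x^2 + x + 1 remains irreducible over Q(∛695) and [Q(∛695, ω) : Q(∛695)] = 2. By the tower law, [Q(∛695, ω) : Q] = 3 · 2 = 6. (In fact Q(∛695, ω) is the splitting field of x^3 - 695 over Q.)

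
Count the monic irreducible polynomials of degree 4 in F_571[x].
There are 26575601910 monic irreducible polynomials of degree 4 over F_571

Each element of F_{571^4} that lies in no proper subfield is a root of exactly one monic irreducible of degree 4 over F_571, and each such polynomial has 4 distinct roots in F_{571^4}. By Möbius inversion the count is N_571(4) = (1/4) Σ_{d|4} μ(4/d) · 571^d = (1/4)(μ(4)·571^1 + μ(2)·571^2 + μ(1)·571^4) = 106302407640/4 = 26575601910.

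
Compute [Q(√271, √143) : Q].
[Q(√271, √143) : Q] = 4

[Q(√271):Q] = 2 (min poly x^2 - 271, irreducible since 271 is squarefree > 1). For the top step, suppose √143 ∈ Q(√271), say √143 = c + d√271 with c, d ∈ Q. Squaring: 143 = c^2 + 271d^2 + 2cd√271. Since √271 ∉ Q this forces 2cd = 0. If d = 0 then √143 = c ∈ Q, contradicting 143 squarefree > 1. If c = 0 then 143 = 271d^2, so 271·143 = (271d)^2 is a perfect square in Q — but 271·143 = 38753 is not a perfect square (since 271 and 143 are distinct squarefree integers). Contradiction. Hence √143 ∉ Q(√271), so x^2 - 143 stays irreducible over Q(√271) and [Q(√271, √143) : Q(√271)] = 2. By the tower law, [Q(√271, √143) : Q] = 2 · 2 = 4.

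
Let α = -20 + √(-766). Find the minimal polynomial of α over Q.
m_α(x) = x^2 + 40x + 1166

From α + 20 = √(-766), squaring gives (α + 20)^2 = -766, i.e. α^2 + 40α + 400 = -766, so α^2 + 40α + 1166 = 0. The discriminant of x^2 + 40x + 1166 is (40)^2 - 4·(1166) = 1600 - 4664 = -3064, and 4·(-766) is not a perfect square in Q since -766 is squarefree and ≠ 1. Hence x^2 + 40x + 1166 is irreducible over Q and is the minimal polynomial of α.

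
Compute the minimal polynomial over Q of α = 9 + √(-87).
m_α(x) = x^2 - 18x + 168

From α - 9 = √(-87), squaring gives (α - 9)^2 = -87, i.e. α^2 - 18α + 81 = -87, so α^2 - 18α + 168 = 0. The discriminant of x^2 - 18x + 168 is (-18)^2 - 4·(168) = 324 - 672 = -348, and 4·(-87) is not a perfect square in Q since -87 is squarefree and ≠ 1. Hence x^2 - 18x + 168 is irreducible over Q and is the minimal polynomial of α.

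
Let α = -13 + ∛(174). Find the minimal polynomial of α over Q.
m_α(x) = x^3 + 39x^2 + 507x + 2023

Set β = α + 13 = ∛(174), so β^3 = 174. Then (α + 13)^3 - 174 = 0, i.e. α is a root of g(x) = (x + 13)^3 - 174 = x^3 + 39x^2 + 507x + 2023. Since g(x) = h(x + 13) where h(x) = x^3 - 174, and h is irreducible over Q (because 174 is not a perfect cube, so h has no rational root, and a monic cubic with no rational root is irreducible), g is also irreducible (irreducibility is preserved under the substitution x → x + 13). Hence m_α(x) = x^3 + 39x^2 + 507x + 2023.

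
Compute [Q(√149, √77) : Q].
[Q(√149, √77) : Q] = 4

[Q(√149):Q] = 2 (min poly x^2 - 149, irreducible since 149 is squarefree > 1). For the top step, suppose √77 ∈ Q(√149), say √77 = c + d√149 with c, d ∈ Q. Squaring: 77 = c^2 + 149d^2 + 2cd√149. Since √149 ∉ Q this forces 2cd = 0. If d = 0 then √77 = c ∈ Q, contradicting 77 squarefree > 1. If c = 0 then 77 = 149d^2, so 149·77 = (149d)^2 is a perfect square in Q — but 149·77 = 11473 is not a perfect square (since 149 and 77 are distinct squarefree integers). Contradiction. Hence √77 ∉ Q(√149), so x^2 - 77 stays irreducible over Q(√149) and [Q(√149, √77) : Q(√149)] = 2. By the tower law, [Q(√149, √77) : Q] = 2 · 2 = 4.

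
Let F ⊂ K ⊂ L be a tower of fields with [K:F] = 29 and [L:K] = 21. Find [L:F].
[L:F] = 609

The tower law says that for any tower of field extensions F ⊂ K ⊂ L with finite degrees, [L:F] = [L:K] · [K:F]. Here this gives [L:F] = 21 · 29 = 609.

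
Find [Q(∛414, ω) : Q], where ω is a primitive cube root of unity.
[Q(∛414, ω) : Q] = 6

[Q(∛414):Q] = 3 (min poly x^3 - 414, irreducible since 414 is not a perfect cube). [Q(ω):Q] = 2 (min poly x^2 + x + 1). Since Q(∛414) ⊂ R and ω ∉ R, we have ω ∉ Q(∛414), so x^2 + x + 1 remains irreducible over Q(∛414) and [Q(∛414, ω) : Q(∛414)] = 2. By the tower law, [Q(∛414, ω) : Q] = 3 · 2 = 6. (In fact Q(∛414, ω) is the splitting field of x^3 - 414 over Q.)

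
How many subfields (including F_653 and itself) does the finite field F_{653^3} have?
F_{653^3} has 2 subfields

The subfields of F_{p^n} are exactly the fields F_{p^d} for d | n (each is the fixed field of the unique index-d subgroup of Gal(F_{p^n}/F_p) ≅ Z/nZ). The divisors of n = 3 are {1, 3}, giving 2 subfields: F_{653^1}, F_{653^3}.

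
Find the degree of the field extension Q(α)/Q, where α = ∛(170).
[Q(α):Q] = 3

The minimal polynomial of α is x^3 - 170, irreducible over Q since 170 is not a perfect cube (so x^3 - 170 has no rational root). Hence [Q(α):Q] = deg(m_α) = 3.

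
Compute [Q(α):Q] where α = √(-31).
[Q(α):Q] = 2

[Q(α):Q] equals the degree of the minimal polynomial of α. Here α^2 = -31 and x^2 + 31 is irreducible (d = -31 is squarefree, ≠ 1, hence not a square), so deg(m_α) = 2. Thus [Q(α):Q] = 2.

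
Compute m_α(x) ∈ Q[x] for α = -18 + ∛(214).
m_α(x) = x^3 + 54x^2 + 972x + 5618

Set β = α + 18 = ∛(214), so β^3 = 214. Then (α + 18)^3 - 214 = 0, i.e. α is a root of g(x) = (x + 18)^3 - 214 = x^3 + 54x^2 + 972x + 5618. Since g(x) = h(x + 18) where h(x) = x^3 - 214, and h is irreducible over Q (because 214 is not a perfect cube, so h has no rational root, and a monic cubic with no rational root is irreducible), g is also irreducible (irreducibility is preserved under the substitution x → x + 18). Hence m_α(x) = x^3 + 54x^2 + 972x + 5618.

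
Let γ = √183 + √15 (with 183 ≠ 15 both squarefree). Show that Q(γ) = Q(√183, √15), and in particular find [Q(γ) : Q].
[Q(γ) : Q] = 4 (equivalently, Q(γ) = Q(√183, √15))

Obviously Q(γ) ⊆ Q(√183, √15), and [Q(√183, √15):Q] = 4 (since 183, 15 are distinct squarefree integers > 1 with 2745 not a perfect square). To show equality we compute the minimal polynomial of γ. From γ = √183 + √15: γ^2 = 183 + 2√(2745) + 15 = 198 + 2√(2745), so γ^2 - 198 = 2√(2745); squaring, (γ^2 - 198)^2 = 4·2745, i.e. γ^4 - 396γ^2 + 39204 - 10980 = 0, i.e. γ^4 - 396γ^2 + 28224 = 0. So γ is a root of x^4 - 396x^2 + 28224. This polynomial is irreducible over Q: it has no rational root (each ±√183 ± √15 is irrational), and any factorization into two quadratics over Q would force √(2745) ∈ Q (pairing opposite roots) or √183, √15 ∈ Q (other pairings), all impossible. Hence [Q(γ):Q] = 4 = [Q(√183, √15):Q], so Q(γ) = Q(√183, √15).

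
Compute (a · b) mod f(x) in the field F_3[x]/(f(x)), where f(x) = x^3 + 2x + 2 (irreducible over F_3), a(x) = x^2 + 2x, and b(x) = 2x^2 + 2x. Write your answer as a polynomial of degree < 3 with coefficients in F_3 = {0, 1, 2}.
a · b ≡ 2x (mod f(x))

Multiply in F_3[x]: a(x)·b(x) = (x^2 + 2x)·(2x^2 + 2x) = 2x^4 + x^2. This has degree ≥ 3, so divide by f(x) over F_3: 2x^4 + x^2 = (2x)·(x^3 + 2x + 2) + (2x). Hence a·b ≡ 2x (mod f). (F_3[x]/(f) is a field with 3^3 = 27 elements since f is irreducible of degree 3.)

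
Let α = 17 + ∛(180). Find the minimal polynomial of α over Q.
m_α(x) = x^3 - 51x^2 + 867x - 5093

Set β = α - 17 = ∛(180), so β^3 = 180. Then (α - 17)^3 - 180 = 0, i.e. α is a root of g(x) = (x - 17)^3 - 180 = x^3 - 51x^2 + 867x - 5093. Since g(x) = h(x - 17) where h(x) = x^3 - 180, and h is irreducible over Q (because 180 is not a perfect cube, so h has no rational root, and a monic cubic with no rational root is irreducible), g is also irreducible (irreducibility is preserved under the substitution x → x - 17). Hence m_α(x) = x^3 - 51x^2 + 867x - 5093.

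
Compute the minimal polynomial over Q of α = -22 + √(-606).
m_α(x) = x^2 + 44x + 1090

From α + 22 = √(-606), squaring gives (α + 22)^2 = -606, i.e. α^2 + 44α + 484 = -606, so α^2 + 44α + 1090 = 0. The discriminant of x^2 + 44x + 1090 is (44)^2 - 4·(1090) = 1936 - 4360 = -2424, and 4·(-606) is not a perfect square in Q since -606 is squarefree and ≠ 1. Hence x^2 + 44x + 1090 is irreducible over Q and is the minimal polynomial of α.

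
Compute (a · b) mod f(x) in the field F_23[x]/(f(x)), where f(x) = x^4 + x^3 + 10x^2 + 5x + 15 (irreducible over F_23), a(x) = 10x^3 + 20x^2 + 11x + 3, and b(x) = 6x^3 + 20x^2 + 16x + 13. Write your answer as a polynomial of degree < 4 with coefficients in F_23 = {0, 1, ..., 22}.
a · b ≡ 15x^2 + 14x + 7 (mod f(x))

Multiply in F_23[x]: a(x)·b(x) = (10x^3 + 20x^2 + 11x + 3)·(6x^3 + 20x^2 + 16x + 13) = 14x^6 + 21x^5 + 5x^4 + 21x^3 + 13x^2 + 7x + 16. This has degree ≥ 4, so divide by f(x) over F_23: 14x^6 + 21x^5 + 5x^4 + 21x^3 + 13x^2 + 7x + 16 = (14x^2 + 7x + 19)·(x^4 + x^3 + 10x^2 + 5x + 15) + (15x^2 + 14x + 7). Hence a·b ≡ 15x^2 + 14x + 7 (mod f). (F_23[x]/(f) is a field with 23^4 = 279841 elements since f is irreducible of degree 4.)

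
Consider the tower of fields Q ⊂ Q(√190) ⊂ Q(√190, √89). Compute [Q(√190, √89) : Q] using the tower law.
[Q(√190, √89) : Q] = 4

[Q(√190):Q] = 2 (min poly x^2 - 190, irreducible since 190 is squarefree > 1). For the top step, suppose √89 ∈ Q(√190), say √89 = c + d√190 with c, d ∈ Q. Squaring: 89 = c^2 + 190d^2 + 2cd√190. Since √190 ∉ Q this forces 2cd = 0. If d = 0 then √89 = c ∈ Q, contradicting 89 squarefree > 1. If c = 0 then 89 = 190d^2, so 190·89 = (190d)^2 is a perfect square in Q — but 190·89 = 16910 is not a perfect square (since 190 and 89 are distinct squarefree integers). Contradiction. Hence √89 ∉ Q(√190), so x^2 - 89 stays irreducible over Q(√190) and [Q(√190, √89) : Q(√190)] = 2. By the tower law, [Q(√190, √89) : Q] = 2 · 2 = 4.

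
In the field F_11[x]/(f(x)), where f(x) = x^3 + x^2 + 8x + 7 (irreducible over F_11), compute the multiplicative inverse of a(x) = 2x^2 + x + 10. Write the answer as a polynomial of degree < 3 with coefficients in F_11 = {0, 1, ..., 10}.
a(x)^(-1) ≡ 6x + 3 (mod f(x))

Since f is irreducible over F_11, F_11[x]/(f) is a field and a(x) ≠ 0 has an inverse. Apply the extended Euclidean algorithm to f(x) and a(x) in F_11[x]: f(x) = (6x + 3)·a(x) + (10). The last nonzero remainder is the constant 10 = gcd(f, a) in F_11. Back-substituting through the division chain expresses 10 = s(x)·a(x) + t(x)·f(x) with s(x) ≡ 5x + 8 (mod f), so (5x + 8)·a(x) ≡ 10 (mod f). Multiplying by 10^(-1) ≡ 10 in F_11 gives a(x)^(-1) ≡ 10·(5x + 8) ≡ 6x + 3 (mod f). Check: (2x^2 + x + 10)·(6x + 3) = x^3 + x^2 + 8x + 8 ≡ 1 (mod x^3 + x^2 + 8x + 7).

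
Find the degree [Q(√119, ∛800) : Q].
[Q(√119, ∛800) : Q] = 6

Let L = Q(√119, ∛800). Since Q(√119) ⊂ L and [Q(√119):Q] = 2, the tower law gives 2 | [L:Q]. Likewise Q(∛800) ⊂ L with [Q(∛800):Q] = 3 (because 800 is not a perfect cube), so 3 | [L:Q]. As gcd(2,3) = 1, [L:Q] is divisible by 6. Conversely L is generated over Q by √119 and ∛800, so [L:Q] ≤ 2·3 = 6. Therefore [Q(√119, ∛800) : Q] = 6.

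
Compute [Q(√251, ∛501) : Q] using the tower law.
[Q(√251, ∛501) : Q] = 6

Let L = Q(√251, ∛501). Since Q(√251) ⊂ L and [Q(√251):Q] = 2, the tower law gives 2 | [L:Q]. Likewise Q(∛501) ⊂ L with [Q(∛501):Q] = 3 (because 501 is not a perfect cube), so 3 | [L:Q]. As gcd(2,3) = 1, [L:Q] is divisible by 6. Conversely L is generated over Q by √251 and ∛501, so [L:Q] ≤ 2·3 = 6. Therefore [Q(√251, ∛501) : Q] = 6.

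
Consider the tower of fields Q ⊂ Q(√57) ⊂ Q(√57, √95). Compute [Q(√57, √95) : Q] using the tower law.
[Q(√57, √95) : Q] = 4

[Q(√57):Q] = 2 (min poly x^2 - 57, irreducible since 57 is squarefree > 1). For the top step, suppose √95 ∈ Q(√57), say √95 = c + d√57 with c, d ∈ Q. Squaring: 95 = c^2 + 57d^2 + 2cd√57. Since √57 ∉ Q this forces 2cd = 0. If d = 0 then √95 = c ∈ Q, contradicting 95 squarefree > 1. If c = 0 then 95 = 57d^2, so 57·95 = (57d)^2 is a perfect square in Q — but 57·95 = 5415 is not a perfect square (since 57 and 95 are distinct squarefree integers). Contradiction. Hence √95 ∉ Q(√57), so x^2 - 95 stays irreducible over Q(√57) and [Q(√57, √95) : Q(√57)] = 2. By the tower law, [Q(√57, √95) : Q] = 2 · 2 = 4.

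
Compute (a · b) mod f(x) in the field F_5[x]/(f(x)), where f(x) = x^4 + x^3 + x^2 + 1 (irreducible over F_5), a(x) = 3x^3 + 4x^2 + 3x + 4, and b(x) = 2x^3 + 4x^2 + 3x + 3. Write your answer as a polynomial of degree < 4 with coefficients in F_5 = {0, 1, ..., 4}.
a · b ≡ x^3 + 2x + 1 (mod f(x))

Multiply in F_5[x]: a(x)·b(x) = (3x^3 + 4x^2 + 3x + 4)·(2x^3 + 4x^2 + 3x + 3) = x^6 + x^4 + x^3 + 2x^2 + x + 2. This has degree ≥ 4, so divide by f(x) over F_5: x^6 + x^4 + x^3 + 2x^2 + x + 2 = (x^2 + 4x + 1)·(x^4 + x^3 + x^2 + 1) + (x^3 + 2x + 1). Hence a·b ≡ x^3 + 2x + 1 (mod f). (F_5[x]/(f) is a field with 5^4 = 625 elements since f is irreducible of degree 4.)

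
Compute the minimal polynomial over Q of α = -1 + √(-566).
m_α(x) = x^2 + 2x + 567

From α + 1 = √(-566), squaring gives (α + 1)^2 = -566, i.e. α^2 + 2α + 1 = -566, so α^2 + 2α + 567 = 0. The discriminant of x^2 + 2x + 567 is (2)^2 - 4·(567) = 4 - 2268 = -2264, and 4·(-566) is not a perfect square in Q since -566 is squarefree and ≠ 1. Hence x^2 + 2x + 567 is irreducible over Q and is the minimal polynomial of α.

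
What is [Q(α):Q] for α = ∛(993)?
[Q(α):Q] = 3

The minimal polynomial of α is x^3 - 993, irreducible over Q since 993 is not a perfect cube (so x^3 - 993 has no rational root). Hence [Q(α):Q] = deg(m_α) = 3.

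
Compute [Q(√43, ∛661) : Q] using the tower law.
[Q(√43, ∛661) : Q] = 6

Let L = Q(√43, ∛661). Since Q(√43) ⊂ L and [Q(√43):Q] = 2, the tower law gives 2 | [L:Q]. Likewise Q(∛661) ⊂ L with [Q(∛661):Q] = 3 (because 661 is not a perfect cube), so 3 | [L:Q]. As gcd(2,3) = 1, [L:Q] is divisible by 6. Conversely L is generated over Q by √43 and ∛661, so [L:Q] ≤ 2·3 = 6. Therefore [Q(√43, ∛661) : Q] = 6.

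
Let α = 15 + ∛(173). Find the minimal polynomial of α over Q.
m_α(x) = x^3 - 45x^2 + 675x - 3548

Set β = α - 15 = ∛(173), so β^3 = 173. Then (α - 15)^3 - 173 = 0, i.e. α is a root of g(x) = (x - 15)^3 - 173 = x^3 - 45x^2 + 675x - 3548. Since g(x) = h(x - 15) where h(x) = x^3 - 173, and h is irreducible over Q (because 173 is not a perfect cube, so h has no rational root, and a monic cubic with no rational root is irreducible), g is also irreducible (irreducibility is preserved under the substitution x → x - 15). Hence m_α(x) = x^3 - 45x^2 + 675x - 3548.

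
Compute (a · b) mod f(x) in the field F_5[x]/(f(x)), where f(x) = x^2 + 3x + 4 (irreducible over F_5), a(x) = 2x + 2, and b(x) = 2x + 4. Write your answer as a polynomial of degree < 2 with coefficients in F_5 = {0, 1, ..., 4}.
a · b ≡ 2 (mod f(x))

Multiply in F_5[x]: a(x)·b(x) = (2x + 2)·(2x + 4) = 4x^2 + 2x + 3. This has degree ≥ 2, so divide by f(x) over F_5: 4x^2 + 2x + 3 = (4)·(x^2 + 3x + 4) + (2). Hence a·b ≡ 2 (mod f). (F_5[x]/(f) is a field with 5^2 = 25 elements since f is irreducible of degree 2.)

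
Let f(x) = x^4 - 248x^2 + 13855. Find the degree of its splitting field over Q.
[K : Q] = 4

Solving the quadratic in x^2: x^2 = (248 ± √(248^2 - 4·13855))/2 = (248 ± √6084)/2 = (248 ± 78)/2, giving x^2 = 85 or x^2 = 163. So f(x) = (x^2 - 85)(x^2 - 163) and the roots of f are ±√85, ±√163. Hence the splitting field is K = Q(√85, √163). Since 85 and 163 are distinct squarefree integers > 1, their product 13855 is not a perfect square, so √163 ∉ Q(√85). By the tower law [K:Q] = [Q(√85,√163):Q(√85)] · [Q(√85):Q] = 2 · 2 = 4.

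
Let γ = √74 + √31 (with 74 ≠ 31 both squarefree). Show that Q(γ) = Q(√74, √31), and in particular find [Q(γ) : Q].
[Q(γ) : Q] = 4 (equivalently, Q(γ) = Q(√74, √31))

Obviously Q(γ) ⊆ Q(√74, √31), and [Q(√74, √31):Q] = 4 (since 74, 31 are distinct squarefree integers > 1 with 2294 not a perfect square). To show equality we compute the minimal polynomial of γ. From γ = √74 + √31: γ^2 = 74 + 2√(2294) + 31 = 105 + 2√(2294), so γ^2 - 105 = 2√(2294); squaring, (γ^2 - 105)^2 = 4·2294, i.e. γ^4 - 210γ^2 + 11025 - 9176 = 0, i.e. γ^4 - 210γ^2 + 1849 = 0. So γ is a root of x^4 - 210x^2 + 1849. This polynomial is irreducible over Q: it has no rational root (each ±√74 ± √31 is irrational), and any factorization into two quadratics over Q would force √(2294) ∈ Q (pairing opposite roots) or √74, √31 ∈ Q (other pairings), all impossible. Hence [Q(γ):Q] = 4 = [Q(√74, √31):Q], so Q(γ) = Q(√74, √31).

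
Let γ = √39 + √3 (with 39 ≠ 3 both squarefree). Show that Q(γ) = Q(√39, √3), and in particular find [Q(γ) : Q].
[Q(γ) : Q] = 4 (equivalently, Q(γ) = Q(√39, √3))

Obviously Q(γ) ⊆ Q(√39, √3), and [Q(√39, √3):Q] = 4 (since 39, 3 are distinct squarefree integers > 1 with 117 not a perfect square). To show equality we compute the minimal polynomial of γ. From γ = √39 + √3: γ^2 = 39 + 2√(117) + 3 = 42 + 2√(117), so γ^2 - 42 = 2√(117); squaring, (γ^2 - 42)^2 = 4·117, i.e. γ^4 - 84γ^2 + 1764 - 468 = 0, i.e. γ^4 - 84γ^2 + 1296 = 0. So γ is a root of x^4 - 84x^2 + 1296. This polynomial is irreducible over Q: it has no rational root (each ±√39 ± √3 is irrational), and any factorization into two quadratics over Q would force √(117) ∈ Q (pairing opposite roots) or √39, √3 ∈ Q (other pairings), all impossible. Hence [Q(γ):Q] = 4 = [Q(√39, √3):Q], so Q(γ) = Q(√39, √3).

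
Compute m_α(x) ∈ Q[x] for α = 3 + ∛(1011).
m_α(x) = x^3 - 9x^2 + 27x - 1038

Set β = α - 3 = ∛(1011), so β^3 = 1011. Then (α - 3)^3 - 1011 = 0, i.e. α is a root of g(x) = (x - 3)^3 - 1011 = x^3 - 9x^2 + 27x - 1038. Since g(x) = h(x - 3) where h(x) = x^3 - 1011, and h is irreducible over Q (because 1011 is not a perfect cube, so h has no rational root, and a monic cubic with no rational root is irreducible), g is also irreducible (irreducibility is preserved under the substitution x → x - 3). Hence m_α(x) = x^3 - 9x^2 + 27x - 1038.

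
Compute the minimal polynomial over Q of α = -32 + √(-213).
m_α(x) = x^2 + 64x + 1237

From α + 32 = √(-213), squaring gives (α + 32)^2 = -213, i.e. α^2 + 64α + 1024 = -213, so α^2 + 64α + 1237 = 0. The discriminant of x^2 + 64x + 1237 is (64)^2 - 4·(1237) = 4096 - 4948 = -852, and 4·(-213) is not a perfect square in Q since -213 is squarefree and ≠ 1. Hence x^2 + 64x + 1237 is irreducible over Q and is the minimal polynomial of α.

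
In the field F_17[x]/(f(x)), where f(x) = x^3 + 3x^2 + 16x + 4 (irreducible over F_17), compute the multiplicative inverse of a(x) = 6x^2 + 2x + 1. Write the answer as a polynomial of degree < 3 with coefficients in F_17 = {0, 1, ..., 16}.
a(x)^(-1) ≡ 5x^2 + 14x (mod f(x))

Since f is irreducible over F_17, F_17[x]/(f) is a field and a(x) ≠ 0 has an inverse. Apply the extended Euclidean algorithm to f(x) and a(x) in F_17[x]: f(x) = (3x + 8)·a(x) + (14x + 13);  a(x) = (15x + 2)·(14x + 13) + (9). The last nonzero remainder is the constant 9 = gcd(f, a) in F_17. Back-substituting through the division chain expresses 9 = s(x)·a(x) + t(x)·f(x) with s(x) ≡ 11x^2 + 7x (mod f), so (11x^2 + 7x)·a(x) ≡ 9 (mod f). Multiplying by 9^(-1) ≡ 2 in F_17 gives a(x)^(-1) ≡ 2·(11x^2 + 7x) ≡ 5x^2 + 14x (mod f). Check: (6x^2 + 2x + 1)·(5x^2 + 14x) = 13x^4 + 9x^3 + 16x^2 + 14x ≡ 1 (mod x^3 + 3x^2 + 16x + 4).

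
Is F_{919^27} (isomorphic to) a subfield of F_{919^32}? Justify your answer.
No: F_{919^27} is not a subfield of F_{919^32}

F_{p^m} embeds in F_{p^n} iff m | n. Here 27 ∤ 32 (since 32 = 1·27 + 5 with remainder 5 ≠ 0), so F_{919^27} is not a subfield of F_{919^32}. Equivalently: if it were, the tower law would give 27 = [F_{919^27}:F_919] dividing [F_{919^32}:F_919] = 32, contradiction.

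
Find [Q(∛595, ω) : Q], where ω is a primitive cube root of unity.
[Q(∛595, ω) : Q] = 6

[Q(∛595):Q] = 3 (min poly x^3 - 595, irreducible since 595 is not a perfect cube). [Q(ω):Q] = 2 (min poly x^2 + x + 1). Since Q(∛595) ⊂ R and ω ∉ R, we have ω ∉ Q(∛595), so x^2 + x + 1 remains irreducible over Q(∛595) and [Q(∛595, ω) : Q(∛595)] = 2. By the tower law, [Q(∛595, ω) : Q] = 3 · 2 = 6. (In fact Q(∛595, ω) is the splitting field of x^3 - 595 over Q.)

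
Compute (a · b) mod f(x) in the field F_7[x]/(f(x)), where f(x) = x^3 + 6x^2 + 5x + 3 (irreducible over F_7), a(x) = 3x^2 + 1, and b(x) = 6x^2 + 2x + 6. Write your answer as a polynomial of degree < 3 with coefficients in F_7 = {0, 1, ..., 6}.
a · b ≡ 3x + 4 (mod f(x))

Multiply in F_7[x]: a(x)·b(x) = (3x^2 + 1)·(6x^2 + 2x + 6) = 4x^4 + 6x^3 + 3x^2 + 2x + 6. This has degree ≥ 3, so divide by f(x) over F_7: 4x^4 + 6x^3 + 3x^2 + 2x + 6 = (4x + 3)·(x^3 + 6x^2 + 5x + 3) + (3x + 4). Hence a·b ≡ 3x + 4 (mod f). (F_7[x]/(f) is a field with 7^3 = 343 elements since f is irreducible of degree 3.)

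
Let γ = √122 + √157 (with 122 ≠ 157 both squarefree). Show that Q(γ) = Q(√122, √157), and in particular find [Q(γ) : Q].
[Q(γ) : Q] = 4 (equivalently, Q(γ) = Q(√122, √157))

Obviously Q(γ) ⊆ Q(√122, √157), and [Q(√122, √157):Q] = 4 (since 122, 157 are distinct squarefree integers > 1 with 19154 not a perfect square). To show equality we compute the minimal polynomial of γ. From γ = √122 + √157: γ^2 = 122 + 2√(19154) + 157 = 279 + 2√(19154), so γ^2 - 279 = 2√(19154); squaring, (γ^2 - 279)^2 = 4·19154, i.e. γ^4 - 558γ^2 + 77841 - 76616 = 0, i.e. γ^4 - 558γ^2 + 1225 = 0. So γ is a root of x^4 - 558x^2 + 1225. This polynomial is irreducible over Q: it has no rational root (each ±√122 ± √157 is irrational), and any factorization into two quadratics over Q would force √(19154) ∈ Q (pairing opposite roots) or √122, √157 ∈ Q (other pairings), all impossible. Hence [Q(γ):Q] = 4 = [Q(√122, √157):Q], so Q(γ) = Q(√122, √157).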